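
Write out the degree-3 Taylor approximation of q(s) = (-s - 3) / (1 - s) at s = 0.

-4*s^3 - 4*s^2 - 4*s - 3

Multiply each power in the prefactor through the base expansion.
[s^0] = -3;  [s^1] = -4;  [s^2] = -4;  [s^3] = -4.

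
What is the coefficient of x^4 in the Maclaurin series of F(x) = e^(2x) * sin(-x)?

Write out both Maclaurin series and multiply, keeping only the needed powers.
F(0) = 0
F′(0) = -1
F′′(0) = -4
F′′′(0) = -11
F^(4)(0) = -24
So c_4 = F^(4)(0)/4! = -1.

-1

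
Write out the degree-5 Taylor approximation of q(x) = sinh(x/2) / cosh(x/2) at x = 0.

x^5/240 - x^3/24 + x/2

Invert the denominator's series and multiply.
q(0) = 0
q′(0) = 1/2
q′′(0) = 0
q′′′(0) = -1/4
q^(4)(0) = 0
q^(5)(0) = 1/2
Then c_k = q^(k)(0)/k! gives each Taylor coefficient.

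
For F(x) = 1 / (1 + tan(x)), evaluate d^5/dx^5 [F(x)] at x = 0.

Expand as Σ (-1)^k u^k with u equal to the inner function's series.
The coefficient of x^5 in the expansion is -32/15, so F^(5)(0) = 5! * (-32/15) = -256.

-256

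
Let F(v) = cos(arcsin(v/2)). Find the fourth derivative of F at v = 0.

Substitute the inner expansion into the outer series and collect powers.
From the series, [v^4] F = -1/128; multiply by 4! = 24 to get -3/16.

-3/16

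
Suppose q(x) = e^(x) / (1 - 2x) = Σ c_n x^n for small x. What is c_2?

Take the Cauchy product of the two expansions.
[x^0] = 1;  [x^1] = 3;  [x^2] = 13/2.

13/2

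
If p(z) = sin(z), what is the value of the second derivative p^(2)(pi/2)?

From the series, [(z - pi/2)^2] p = -1/2; multiply by 2! = 2 to get -1.

-1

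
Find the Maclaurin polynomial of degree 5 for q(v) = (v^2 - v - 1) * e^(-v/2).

-89*v^5/3840 + 55*v^4/384 - 29*v^3/48 + 11*v^2/8 - v/2 - 1

Multiply each power in the prefactor through the base expansion.
q(0) = -1
q′(0) = -1/2
q′′(0) = 11/4
q′′′(0) = -29/8
q^(4)(0) = 55/16
q^(5)(0) = -89/32
Dividing each by k! gives the coefficients c_0, ..., c_5.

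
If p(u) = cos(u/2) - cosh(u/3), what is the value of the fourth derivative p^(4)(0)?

Expand each term separately and add.
The coefficient of u^4 in the expansion is 65/31104, so p^(4)(0) = 4! * (65/31104) = 65/1296.

65/1296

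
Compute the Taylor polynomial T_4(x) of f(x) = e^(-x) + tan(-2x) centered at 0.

x^4/24 - 17*x^3/6 + x^2/2 - 3*x + 1

Expand each term separately and add.
f(0) = 1
f′(0) = -3
f′′(0) = 1
f′′′(0) = -17
f^(4)(0) = 1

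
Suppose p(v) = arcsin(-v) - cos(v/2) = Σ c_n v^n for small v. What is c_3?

-1/6

Combine the two series term by term.
[v^0] = -1;  [v^1] = -1;  [v^2] = 1/8;  [v^3] = -1/6.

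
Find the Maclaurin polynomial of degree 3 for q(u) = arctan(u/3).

Apply the Taylor formula c_k = f^(k)(a)/k!.
q(0) = 0
q′(0) = 1/3
q′′(0) = 0
q′′′(0) = -2/27

-u^3/81 + u/3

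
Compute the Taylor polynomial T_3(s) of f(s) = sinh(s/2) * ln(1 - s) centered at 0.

-s^3/4 - s^2/2

Expand each factor separately, then convolve coefficients.
f(0) = 0
f′(0) = 0
f′′(0) = -1
f′′′(0) = -3/2
The Taylor polynomial is Σ f^(k)(0)/k! · s^k.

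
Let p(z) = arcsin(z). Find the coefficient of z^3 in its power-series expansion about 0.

1/6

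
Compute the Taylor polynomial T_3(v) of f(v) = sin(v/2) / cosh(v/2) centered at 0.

Divide the numerator series by the denominator series (power-series long division).
f(0) = 0
f′(0) = 1/2
f′′(0) = 0
f′′′(0) = -1/2

-v^3/12 + v/2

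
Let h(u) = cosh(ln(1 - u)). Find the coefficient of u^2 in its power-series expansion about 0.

Substitute the inner expansion into the outer series and collect powers.
h(0) = 1
h′(0) = 0
h′′(0) = 1

1/2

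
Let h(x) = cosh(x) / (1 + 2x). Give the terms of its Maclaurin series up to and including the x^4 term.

Take the Cauchy product of the two expansions.
h(0) = 1
h′(0) = -2
h′′(0) = 9
h′′′(0) = -54
h^(4)(0) = 433
Dividing each by k! gives the coefficients c_0, ..., c_4.

433*x^4/24 - 9*x^3 + 9*x^2/2 - 2*x + 1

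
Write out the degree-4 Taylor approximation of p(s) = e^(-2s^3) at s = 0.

1 - 2*s^3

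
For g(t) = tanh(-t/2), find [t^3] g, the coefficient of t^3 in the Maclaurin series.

1/24

g(0) = 0
g′(0) = -1/2
g′′(0) = 0
g′′′(0) = 1/4
So c_3 = g′′′(0)/3! = 1/24.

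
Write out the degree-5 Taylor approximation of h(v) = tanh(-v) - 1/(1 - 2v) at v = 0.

-482*v^5/15 - 16*v^4 - 23*v^3/3 - 4*v^2 - 3*v - 1

Expand each term separately and add.
h(0) = -1
h′(0) = -3
h′′(0) = -8
h′′′(0) = -46
h^(4)(0) = -384
h^(5)(0) = -3856
Dividing each by k! gives the coefficients c_0, ..., c_5.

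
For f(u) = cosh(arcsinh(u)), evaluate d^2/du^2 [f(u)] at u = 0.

1

Substitute the inner expansion into the outer series and collect powers.
From the series, [u^2] f = 1/2; multiply by 2! = 2 to get 1.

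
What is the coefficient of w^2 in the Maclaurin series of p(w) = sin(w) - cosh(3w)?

-9/2

Combine the two series term by term.
[w^0] = -1;  [w^1] = 1;  [w^2] = -9/2.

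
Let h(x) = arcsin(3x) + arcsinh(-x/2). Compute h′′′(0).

Combine the two series term by term.
The coefficient of x^3 in the expansion is 217/48, so h′′′(0) = 3! * (217/48) = 217/8.

217/8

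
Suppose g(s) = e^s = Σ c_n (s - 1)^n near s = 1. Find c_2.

e/2

Compute the successive derivatives at the expansion point and divide by k!.
g(1) = e
g′(1) = e
g′′(1) = e
So c_2 = g′′(1)/2! = e/2.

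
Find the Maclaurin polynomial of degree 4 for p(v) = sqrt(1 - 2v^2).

[v^0] = 1;  [v^1] = 0;  [v^2] = -1;  [v^3] = 0;  [v^4] = -1/2.

-v^4/2 - v^2 + 1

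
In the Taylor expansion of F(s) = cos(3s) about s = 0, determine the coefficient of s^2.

-9/2

F(0) = 1
F′(0) = 0
F′′(0) = -9
Dividing each by k! gives the coefficients c_0, ..., c_2.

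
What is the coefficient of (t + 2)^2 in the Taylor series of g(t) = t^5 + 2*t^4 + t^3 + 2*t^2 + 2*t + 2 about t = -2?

g(-2) = -2
g′(-2) = 22
g′′(-2) = -72

-36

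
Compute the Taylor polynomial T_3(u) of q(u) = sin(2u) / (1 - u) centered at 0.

Use 1/(1 - r) = Σ r^k on the denominator, then take the Cauchy product.
q(0) = 0
q′(0) = 2
q′′(0) = 4
q′′′(0) = 4

2*u^3/3 + 2*u^2 + 2*u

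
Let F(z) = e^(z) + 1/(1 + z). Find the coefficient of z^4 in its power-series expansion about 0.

Combine the two series term by term.
F(0) = 2
F′(0) = 0
F′′(0) = 3
F′′′(0) = -5
F^(4)(0) = 25
So c_4 = F^(4)(0)/4! = 25/24.

25/24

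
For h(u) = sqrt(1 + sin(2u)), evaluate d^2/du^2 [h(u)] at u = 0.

Compose series: expand the inner function first, then feed it into the outer expansion.
The coefficient of u^2 in the expansion is -1/2, so h′′(0) = 2! * (-1/2) = -1.

-1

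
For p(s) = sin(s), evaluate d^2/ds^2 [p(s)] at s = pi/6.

Use the known series and substitute for the argument.
The coefficient of (s - pi/6)^2 in the expansion is -1/4, so p′′(pi/6) = 2! * (-1/4) = -1/2.

-1/2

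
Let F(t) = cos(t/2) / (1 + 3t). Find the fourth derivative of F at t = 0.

Write out both Maclaurin series and multiply, keeping only the needed powers.
From the series, [t^4] F = 30673/384; multiply by 4! = 24 to get 30673/16.

30673/16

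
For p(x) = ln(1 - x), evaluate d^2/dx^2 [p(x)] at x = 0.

-1

From the series, [x^2] p = -1/2; multiply by 2! = 2 to get -1.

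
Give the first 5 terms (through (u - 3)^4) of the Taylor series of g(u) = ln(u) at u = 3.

-(u - 3)^4/324 + (u - 3)^3/81 - (u - 3)^2/18 + (u - 3)/3 + ln(3)

[(u - 3)^0] = ln(3);  [(u - 3)^1] = 1/3;  [(u - 3)^2] = -1/18;  [(u - 3)^3] = 1/81;  [(u - 3)^4] = -1/324.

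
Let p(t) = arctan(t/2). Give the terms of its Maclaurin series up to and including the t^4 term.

[t^0] = 0;  [t^1] = 1/2;  [t^2] = 0;  [t^3] = -1/24;  [t^4] = 0.

-t^3/24 + t/2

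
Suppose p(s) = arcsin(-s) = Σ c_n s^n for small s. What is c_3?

p(0) = 0
p′(0) = -1
p′′(0) = 0
p′′′(0) = -1

-1/6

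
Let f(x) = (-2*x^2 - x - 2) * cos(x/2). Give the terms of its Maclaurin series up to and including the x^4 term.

47*x^4/192 + x^3/8 - 7*x^2/4 - x - 2

Distribute the polynomial across the series and collect like powers.
[x^0] = -2;  [x^1] = -1;  [x^2] = -7/4;  [x^3] = 1/8;  [x^4] = 47/192.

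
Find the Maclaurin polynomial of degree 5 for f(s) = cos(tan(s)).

-7*s^4/24 - s^2/2 + 1

Substitute the inner expansion into the outer series and collect powers.
f(0) = 1
f′(0) = 0
f′′(0) = -1
f′′′(0) = 0
f^(4)(0) = -7
f^(5)(0) = 0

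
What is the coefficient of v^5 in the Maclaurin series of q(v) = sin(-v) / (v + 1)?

Expand 1/(denominator) as a geometric series and multiply by the numerator's series.
[v^0] = 0;  [v^1] = -1;  [v^2] = 1;  [v^3] = -5/6;  [v^4] = 5/6;  [v^5] = -101/120.

-101/120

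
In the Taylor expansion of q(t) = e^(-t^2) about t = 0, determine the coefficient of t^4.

[t^0] = 1;  [t^1] = 0;  [t^2] = -1;  [t^3] = 0;  [t^4] = 1/2.

1/2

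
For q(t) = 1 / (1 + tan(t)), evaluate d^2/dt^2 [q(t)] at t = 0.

Expand as Σ (-1)^k u^k with u equal to the inner function's series.
From the series, [t^2] q = 1; multiply by 2! = 2 to get 2.

2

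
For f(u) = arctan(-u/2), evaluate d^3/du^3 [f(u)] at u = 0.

1/4

From the series, [u^3] f = 1/24; multiply by 3! = 6 to get 1/4.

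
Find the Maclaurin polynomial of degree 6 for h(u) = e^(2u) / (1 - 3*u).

12779*u^6/9 + 7099*u^5/15 + 473*u^4/3 + 157*u^3/3 + 17*u^2 + 5*u + 1

Expand 1/(denominator) as a geometric series and multiply by the numerator's series.
h(0) = 1
h′(0) = 5
h′′(0) = 34
h′′′(0) = 314
h^(4)(0) = 3784
h^(5)(0) = 56792
h^(6)(0) = 1022320
Then c_k = h^(k)(0)/k! gives each Taylor coefficient.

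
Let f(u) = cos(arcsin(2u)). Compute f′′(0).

Compose series: expand the inner function first, then feed it into the outer expansion.
The coefficient of u^2 in the expansion is -2, so f′′(0) = 2! * (-2) = -4.

-4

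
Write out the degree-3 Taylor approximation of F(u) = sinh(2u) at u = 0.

4*u^3/3 + 2*u

F(0) = 0
F′(0) = 2
F′′(0) = 0
F′′′(0) = 8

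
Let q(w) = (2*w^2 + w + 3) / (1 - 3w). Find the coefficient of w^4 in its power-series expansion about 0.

288

Shift and add copies of the series according to the polynomial's terms.
q(0) = 3
q′(0) = 10
q′′(0) = 64
q′′′(0) = 576
q^(4)(0) = 6912
So c_4 = q^(4)(0)/4! = 288.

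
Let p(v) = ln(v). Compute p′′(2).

Compute the successive derivatives at the expansion point and divide by k!.
From the series, [(v - 2)^2] p = -1/8; multiply by 2! = 2 to get -1/4.

-1/4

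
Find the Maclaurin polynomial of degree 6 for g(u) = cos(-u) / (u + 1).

389*u^6/720 - 13*u^5/24 + 13*u^4/24 - u^3/2 + u^2/2 - u + 1

Expand 1/(denominator) as a geometric series and multiply by the numerator's series.
g(0) = 1
g′(0) = -1
g′′(0) = 1
g′′′(0) = -3
g^(4)(0) = 13
g^(5)(0) = -65
g^(6)(0) = 389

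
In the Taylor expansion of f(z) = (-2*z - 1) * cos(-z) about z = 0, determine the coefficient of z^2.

1/2

Distribute the polynomial across the series and collect like powers.
[z^0] = -1;  [z^1] = -2;  [z^2] = 1/2.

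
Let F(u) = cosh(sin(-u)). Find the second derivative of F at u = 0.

1

Substitute the inner expansion into the outer series and collect powers.
The coefficient of u^2 in the expansion is 1/2, so F′′(0) = 2! * (1/2) = 1.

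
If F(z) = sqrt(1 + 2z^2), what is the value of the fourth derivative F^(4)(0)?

-12

Use the known series and substitute for the argument.
The coefficient of z^4 in the expansion is -1/2, so F^(4)(0) = 4! * (-1/2) = -12.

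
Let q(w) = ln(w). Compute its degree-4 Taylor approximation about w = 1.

q(1) = 0
q′(1) = 1
q′′(1) = -1
q′′′(1) = 2
q^(4)(1) = -6
Dividing each by k! gives the coefficients c_0, ..., c_4.

-(w - 1)^4/4 + (w - 1)^3/3 - (w - 1)^2/2 + (w - 1)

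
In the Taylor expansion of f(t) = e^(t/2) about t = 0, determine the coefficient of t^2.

Apply the Taylor formula c_k = f^(k)(a)/k!.
f(0) = 1
f′(0) = 1/2
f′′(0) = 1/4

1/8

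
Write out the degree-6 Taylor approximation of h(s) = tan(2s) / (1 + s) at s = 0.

Take the Cauchy product of the two expansions.

-134*s^6/15 + 134*s^5/15 - 14*s^4/3 + 14*s^3/3 - 2*s^2 + 2*s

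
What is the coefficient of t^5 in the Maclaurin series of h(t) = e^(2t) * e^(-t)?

1/120

Expand each factor separately, then convolve coefficients.
h(0) = 1
h′(0) = 1
h′′(0) = 1
h′′′(0) = 1
h^(4)(0) = 1
h^(5)(0) = 1
The Taylor polynomial is Σ h^(k)(0)/k! · t^k.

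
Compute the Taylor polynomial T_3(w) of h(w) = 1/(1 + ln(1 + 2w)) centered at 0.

-56*w^3/3 + 6*w^2 - 2*w + 1

Let u equal the inner series; expand the outer function in u and truncate.
h(0) = 1
h′(0) = -2
h′′(0) = 12
h′′′(0) = -112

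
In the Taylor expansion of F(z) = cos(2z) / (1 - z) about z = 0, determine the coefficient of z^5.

-1/3

Take the Cauchy product of the two expansions.
[z^0] = 1;  [z^1] = 1;  [z^2] = -1;  [z^3] = -1;  [z^4] = -1/3;  [z^5] = -1/3.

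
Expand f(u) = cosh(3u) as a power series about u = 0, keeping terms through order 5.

27*u^4/8 + 9*u^2/2 + 1

f(0) = 1
f′(0) = 0
f′′(0) = 9
f′′′(0) = 0
f^(4)(0) = 81
f^(5)(0) = 0
The Taylor polynomial is Σ f^(k)(0)/k! · u^k.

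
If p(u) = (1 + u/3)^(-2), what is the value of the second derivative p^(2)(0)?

2/3

From the series, [u^2] p = 1/3; multiply by 2! = 2 to get 2/3.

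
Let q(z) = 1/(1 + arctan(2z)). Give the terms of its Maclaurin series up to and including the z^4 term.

Plug the Maclaurin series of the inner function into that of the outer and collect terms.
[z^0] = 1;  [z^1] = -2;  [z^2] = 4;  [z^3] = -16/3;  [z^4] = 16/3.

16*z^4/3 - 16*z^3/3 + 4*z^2 - 2*z + 1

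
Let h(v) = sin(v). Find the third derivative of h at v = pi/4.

Use the known series and substitute for the argument.
From the series, [(v - pi/4)^3] h = -sqrt(2)/12; multiply by 3! = 6 to get -sqrt(2)/2.

-sqrt(2)/2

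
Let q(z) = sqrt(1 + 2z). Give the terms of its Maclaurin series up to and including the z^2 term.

-z^2/2 + z + 1

Use the known series and substitute for the argument.
q(0) = 1
q′(0) = 1
q′′(0) = -1
The Taylor polynomial is Σ q^(k)(0)/k! · z^k.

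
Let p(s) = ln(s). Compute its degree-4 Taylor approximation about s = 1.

p(1) = 0
p′(1) = 1
p′′(1) = -1
p′′′(1) = 2
p^(4)(1) = -6

-(s - 1)^4/4 + (s - 1)^3/3 - (s - 1)^2/2 + (s - 1)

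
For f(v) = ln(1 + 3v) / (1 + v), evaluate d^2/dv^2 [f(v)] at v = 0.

Take the Cauchy product of the two expansions.
From the series, [v^2] f = -15/2; multiply by 2! = 2 to get -15.

-15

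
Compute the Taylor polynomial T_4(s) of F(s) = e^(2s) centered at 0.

2*s^4/3 + 4*s^3/3 + 2*s^2 + 2*s + 1

Use the known series and substitute for the argument.
[s^0] = 1;  [s^1] = 2;  [s^2] = 2;  [s^3] = 4/3;  [s^4] = 2/3.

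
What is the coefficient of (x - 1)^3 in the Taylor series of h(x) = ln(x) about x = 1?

1/3

Compute the successive derivatives at the expansion point and divide by k!.
So c_3 = h′′′(1)/3! = 1/3.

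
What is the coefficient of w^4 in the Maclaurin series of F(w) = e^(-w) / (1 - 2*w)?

Use 1/(1 - r) = Σ r^k on the denominator, then take the Cauchy product.
F(0) = 1
F′(0) = 1
F′′(0) = 5
F′′′(0) = 29
F^(4)(0) = 233

233/24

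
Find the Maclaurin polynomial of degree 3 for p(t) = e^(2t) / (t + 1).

t^3/3 + t^2 + t + 1

Multiply the numerator's expansion by the denominator's geometric series.
p(0) = 1
p′(0) = 1
p′′(0) = 2
p′′′(0) = 2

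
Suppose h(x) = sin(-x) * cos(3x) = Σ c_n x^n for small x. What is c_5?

Write out both Maclaurin series and multiply, keeping only the needed powers.

-62/15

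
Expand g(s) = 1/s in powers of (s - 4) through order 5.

-(s - 4)^5/4096 + (s - 4)^4/1024 - (s - 4)^3/256 + (s - 4)^2/64 - (s - 4)/16 + 1/4

Differentiate repeatedly and evaluate at the center.
g(4) = 1/4
g′(4) = -1/16
g′′(4) = 1/32
g′′′(4) = -3/128
g^(4)(4) = 3/128
g^(5)(4) = -15/512
The Taylor polynomial is Σ g^(k)(4)/k! · (s - 4)^k.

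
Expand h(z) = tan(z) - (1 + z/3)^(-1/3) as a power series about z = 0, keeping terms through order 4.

Add the two expansions coefficient-wise.
h(0) = -1
h′(0) = 10/9
h′′(0) = -4/81
h′′′(0) = 1486/729
h^(4)(0) = -280/6561
Then c_k = h^(k)(0)/k! gives each Taylor coefficient.

-35*z^4/19683 + 743*z^3/2187 - 2*z^2/81 + 10*z/9 - 1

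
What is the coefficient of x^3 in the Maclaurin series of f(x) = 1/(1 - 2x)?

f(0) = 1
f′(0) = 2
f′′(0) = 8
f′′′(0) = 48
So c_3 = f′′′(0)/3! = 8.

8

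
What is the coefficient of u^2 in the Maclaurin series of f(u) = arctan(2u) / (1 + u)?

Take the Cauchy product of the two expansions.
f(0) = 0
f′(0) = 2
f′′(0) = -4
So c_2 = f′′(0)/2! = -2.

-2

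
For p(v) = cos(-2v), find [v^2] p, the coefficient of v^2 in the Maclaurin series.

-2

Use the known series and substitute for the argument.
p(0) = 1
p′(0) = 0
p′′(0) = -4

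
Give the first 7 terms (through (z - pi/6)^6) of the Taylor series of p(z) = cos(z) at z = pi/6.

[(z - pi/6)^0] = sqrt(3)/2;  [(z - pi/6)^1] = -1/2;  [(z - pi/6)^2] = -sqrt(3)/4;  [(z - pi/6)^3] = 1/12;  [(z - pi/6)^4] = sqrt(3)/48;  [(z - pi/6)^5] = -1/240;  [(z - pi/6)^6] = -sqrt(3)/1440.

-sqrt(3)*(z - pi/6)^6/1440 - (z - pi/6)^5/240 + sqrt(3)*(z - pi/6)^4/48 + (z - pi/6)^3/12 - sqrt(3)*(z - pi/6)^2/4 - (z - pi/6)/2 + sqrt(3)/2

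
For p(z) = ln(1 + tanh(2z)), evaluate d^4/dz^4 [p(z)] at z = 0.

32

Substitute the inner expansion into the outer series and collect powers.
The coefficient of z^4 in the expansion is 4/3, so p^(4)(0) = 4! * (4/3) = 32.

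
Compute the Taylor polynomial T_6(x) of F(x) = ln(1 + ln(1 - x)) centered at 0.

-917*x^6/360 - 19*x^5/10 - 35*x^4/24 - 7*x^3/6 - x^2 - x

Plug the Maclaurin series of the inner function into that of the outer and collect terms.
F(0) = 0
F′(0) = -1
F′′(0) = -2
F′′′(0) = -7
F^(4)(0) = -35
F^(5)(0) = -228
F^(6)(0) = -1834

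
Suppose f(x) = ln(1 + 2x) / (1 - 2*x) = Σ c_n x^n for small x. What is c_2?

2

Use 1/(1 - r) = Σ r^k on the denominator, then take the Cauchy product.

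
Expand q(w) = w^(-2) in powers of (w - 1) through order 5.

-6*(w - 1)^5 + 5*(w - 1)^4 - 4*(w - 1)^3 + 3*(w - 1)^2 - 2*(w - 1) + 1

q(1) = 1
q′(1) = -2
q′′(1) = 6
q′′′(1) = -24
q^(4)(1) = 120
q^(5)(1) = -720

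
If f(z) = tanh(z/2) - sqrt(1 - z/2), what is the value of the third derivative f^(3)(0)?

Add the two expansions coefficient-wise.
From the series, [z^3] f = -13/384; multiply by 3! = 6 to get -13/64.

-13/64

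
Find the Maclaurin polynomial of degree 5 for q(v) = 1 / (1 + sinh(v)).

-181*v^5/120 + 4*v^4/3 - 7*v^3/6 + v^2 - v + 1

Use the geometric series for the reciprocal, then substitute.
q(0) = 1
q′(0) = -1
q′′(0) = 2
q′′′(0) = -7
q^(4)(0) = 32
q^(5)(0) = -181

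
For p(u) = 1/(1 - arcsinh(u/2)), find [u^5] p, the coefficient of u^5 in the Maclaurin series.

23/1280

Compose series: expand the inner function first, then feed it into the outer expansion.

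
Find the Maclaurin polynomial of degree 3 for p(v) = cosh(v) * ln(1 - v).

Take the Cauchy product of the two expansions.
[v^0] = 0;  [v^1] = -1;  [v^2] = -1/2;  [v^3] = -5/6.

-5*v^3/6 - v^2/2 - v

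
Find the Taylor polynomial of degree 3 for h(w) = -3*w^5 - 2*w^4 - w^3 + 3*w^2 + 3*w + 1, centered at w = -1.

-23*(w + 1)^3 + 24*(w + 1)^2 - 13*(w + 1) + 3

Compute the successive derivatives at the expansion point and divide by k!.
[(w + 1)^0] = 3;  [(w + 1)^1] = -13;  [(w + 1)^2] = 24;  [(w + 1)^3] = -23.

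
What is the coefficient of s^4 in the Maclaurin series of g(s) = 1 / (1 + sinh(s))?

Use the geometric series for the reciprocal, then substitute.
g(0) = 1
g′(0) = -1
g′′(0) = 2
g′′′(0) = -7
g^(4)(0) = 32
So c_4 = g^(4)(0)/4! = 4/3.

4/3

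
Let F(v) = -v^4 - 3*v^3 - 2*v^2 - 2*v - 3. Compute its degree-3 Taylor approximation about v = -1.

Differentiate repeatedly and evaluate at the center.
F(-1) = -1
F′(-1) = -3
F′′(-1) = 2
F′′′(-1) = 6

(v + 1)^3 + (v + 1)^2 - 3*(v + 1) - 1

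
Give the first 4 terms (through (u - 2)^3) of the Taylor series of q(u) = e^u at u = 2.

Differentiate repeatedly and evaluate at the center.

(u - 2)^3*e^(2)/6 + (u - 2)^2*e^(2)/2 + (u - 2)*e^(2) + e^(2)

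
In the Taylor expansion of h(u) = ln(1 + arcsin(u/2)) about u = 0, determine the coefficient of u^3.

Substitute the inner expansion into the outer series and collect powers.
h(0) = 0
h′(0) = 1/2
h′′(0) = -1/4
h′′′(0) = 3/8
So c_3 = h′′′(0)/3! = 1/16.

1/16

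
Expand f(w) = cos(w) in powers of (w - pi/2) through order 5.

-(w - pi/2)^5/120 + (w - pi/2)^3/6 - (w - pi/2)

[(w - pi/2)^0] = 0;  [(w - pi/2)^1] = -1;  [(w - pi/2)^2] = 0;  [(w - pi/2)^3] = 1/6;  [(w - pi/2)^4] = 0;  [(w - pi/2)^5] = -1/120.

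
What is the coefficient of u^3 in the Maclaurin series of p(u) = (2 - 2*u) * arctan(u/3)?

-2/81

Distribute the polynomial across the series and collect like powers.
p(0) = 0
p′(0) = 2/3
p′′(0) = -4/3
p′′′(0) = -4/27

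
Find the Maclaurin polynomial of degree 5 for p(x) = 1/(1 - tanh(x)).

2*x^5/15 + x^4/3 + 2*x^3/3 + x^2 + x + 1

Let u equal the inner series; expand the outer function in u and truncate.
[x^0] = 1;  [x^1] = 1;  [x^2] = 1;  [x^3] = 2/3;  [x^4] = 1/3;  [x^5] = 2/15.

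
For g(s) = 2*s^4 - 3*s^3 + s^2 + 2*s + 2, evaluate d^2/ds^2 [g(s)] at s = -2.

Apply the Taylor formula c_k = f^(k)(a)/k!.
From the series, [(s + 2)^2] g = 67; multiply by 2! = 2 to get 134.

134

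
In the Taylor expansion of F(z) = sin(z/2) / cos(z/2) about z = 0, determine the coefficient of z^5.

1/240

Write the quotient as an unknown series and match coefficients against numerator = denominator · series.
F(0) = 0
F′(0) = 1/2
F′′(0) = 0
F′′′(0) = 1/4
F^(4)(0) = 0
F^(5)(0) = 1/2
So c_5 = F^(5)(0)/5! = 1/240.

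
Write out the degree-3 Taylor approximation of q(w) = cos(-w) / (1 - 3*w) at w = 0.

51*w^3/2 + 17*w^2/2 + 3*w + 1

Expand 1/(denominator) as a geometric series and multiply by the numerator's series.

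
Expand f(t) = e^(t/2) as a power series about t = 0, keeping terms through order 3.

t^3/48 + t^2/8 + t/2 + 1

f(0) = 1
f′(0) = 1/2
f′′(0) = 1/4
f′′′(0) = 1/8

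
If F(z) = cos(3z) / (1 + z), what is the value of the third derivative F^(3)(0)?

Write out both Maclaurin series and multiply, keeping only the needed powers.
From the series, [z^3] F = 7/2; multiply by 3! = 6 to get 21.

21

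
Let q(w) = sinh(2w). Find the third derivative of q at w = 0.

8

Differentiate repeatedly and evaluate at the center.
From the series, [w^3] q = 4/3; multiply by 3! = 6 to get 8.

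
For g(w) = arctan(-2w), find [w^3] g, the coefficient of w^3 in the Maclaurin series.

Apply the Taylor formula c_k = f^(k)(a)/k!.
g(0) = 0
g′(0) = -2
g′′(0) = 0
g′′′(0) = 16

8/3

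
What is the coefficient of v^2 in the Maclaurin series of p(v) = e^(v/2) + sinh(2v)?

Expand each term separately and add.

1/8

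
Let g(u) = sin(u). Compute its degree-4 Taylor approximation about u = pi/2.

(u - pi/2)^4/24 - (u - pi/2)^2/2 + 1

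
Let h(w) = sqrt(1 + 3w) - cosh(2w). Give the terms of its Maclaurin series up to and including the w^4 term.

-1471*w^4/384 + 27*w^3/16 - 25*w^2/8 + 3*w/2

Combine the two series term by term.
h(0) = 0
h′(0) = 3/2
h′′(0) = -25/4
h′′′(0) = 81/8
h^(4)(0) = -1471/16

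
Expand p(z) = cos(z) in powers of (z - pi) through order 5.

[(z - pi)^0] = -1;  [(z - pi)^1] = 0;  [(z - pi)^2] = 1/2;  [(z - pi)^3] = 0;  [(z - pi)^4] = -1/24;  [(z - pi)^5] = 0.

-(z - pi)^4/24 + (z - pi)^2/2 - 1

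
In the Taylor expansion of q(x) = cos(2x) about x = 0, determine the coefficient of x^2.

Use the known series and substitute for the argument.
q(0) = 1
q′(0) = 0
q′′(0) = -4
The Taylor polynomial is Σ q^(k)(0)/k! · x^k.

-2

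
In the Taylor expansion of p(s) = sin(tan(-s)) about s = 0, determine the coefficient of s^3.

Plug the Maclaurin series of the inner function into that of the outer and collect terms.
p(0) = 0
p′(0) = -1
p′′(0) = 0
p′′′(0) = -1
So c_3 = p′′′(0)/3! = -1/6.

-1/6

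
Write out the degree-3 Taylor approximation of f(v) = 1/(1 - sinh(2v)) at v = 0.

Let u equal the inner series; expand the outer function in u and truncate.

28*v^3/3 + 4*v^2 + 2*v + 1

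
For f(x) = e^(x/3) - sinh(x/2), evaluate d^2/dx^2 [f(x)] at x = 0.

1/9

Expand each term separately and add.
The coefficient of x^2 in the expansion is 1/18, so f′′(0) = 2! * (1/18) = 1/9.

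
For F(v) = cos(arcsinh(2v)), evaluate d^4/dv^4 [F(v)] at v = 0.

Substitute the inner expansion into the outer series and collect powers.
The coefficient of v^4 in the expansion is 10/3, so F^(4)(0) = 4! * (10/3) = 80.

80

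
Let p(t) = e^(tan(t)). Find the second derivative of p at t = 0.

Let u equal the inner series; expand the outer function in u and truncate.
The coefficient of t^2 in the expansion is 1/2, so p′′(0) = 2! * (1/2) = 1.

1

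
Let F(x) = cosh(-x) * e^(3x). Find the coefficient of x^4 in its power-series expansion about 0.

Write out both Maclaurin series and multiply, keeping only the needed powers.

17/3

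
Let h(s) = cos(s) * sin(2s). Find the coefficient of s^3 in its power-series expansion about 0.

-7/3

Write out both Maclaurin series and multiply, keeping only the needed powers.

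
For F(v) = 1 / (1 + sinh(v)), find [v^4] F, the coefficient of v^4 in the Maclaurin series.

4/3

Expand as Σ (-1)^k u^k with u equal to the inner function's series.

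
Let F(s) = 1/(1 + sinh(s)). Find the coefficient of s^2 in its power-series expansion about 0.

Compose series: expand the inner function first, then feed it into the outer expansion.
F(0) = 1
F′(0) = -1
F′′(0) = 2
So c_2 = F′′(0)/2! = 1.

1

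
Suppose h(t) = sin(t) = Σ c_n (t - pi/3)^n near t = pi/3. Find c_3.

c_3 = h′′′(pi/3)/3! = -1/12.

-1/12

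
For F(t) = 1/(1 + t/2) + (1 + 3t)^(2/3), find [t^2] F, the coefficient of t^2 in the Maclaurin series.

-3/4

Combine the two series term by term.
F(0) = 2
F′(0) = 3/2
F′′(0) = -3/2
Then c_k = F^(k)(0)/k! gives each Taylor coefficient.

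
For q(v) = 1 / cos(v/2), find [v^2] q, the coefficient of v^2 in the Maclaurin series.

1/8

Write the quotient as an unknown series and match coefficients against numerator = denominator · series.
q(0) = 1
q′(0) = 0
q′′(0) = 1/4
So c_2 = q′′(0)/2! = 1/8.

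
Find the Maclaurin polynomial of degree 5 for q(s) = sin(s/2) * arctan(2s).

Take the Cauchy product of the two expansions.
[s^0] = 0;  [s^1] = 0;  [s^2] = 1;  [s^3] = 0;  [s^4] = -11/8;  [s^5] = 0.

-11*s^4/8 + s^2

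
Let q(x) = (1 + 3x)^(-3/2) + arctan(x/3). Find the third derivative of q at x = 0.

Add the two expansions coefficient-wise.
The coefficient of x^3 in the expansion is -76561/1296, so q′′′(0) = 3! * (-76561/1296) = -76561/216.

-76561/216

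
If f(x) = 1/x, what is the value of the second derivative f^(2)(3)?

The coefficient of (x - 3)^2 in the expansion is 1/27, so f′′(3) = 2! * (1/27) = 2/27.

2/27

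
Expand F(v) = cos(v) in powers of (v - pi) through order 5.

Apply the Taylor formula c_k = f^(k)(a)/k!.
[(v - pi)^0] = -1;  [(v - pi)^1] = 0;  [(v - pi)^2] = 1/2;  [(v - pi)^3] = 0;  [(v - pi)^4] = -1/24;  [(v - pi)^5] = 0.

-(v - pi)^4/24 + (v - pi)^2/2 - 1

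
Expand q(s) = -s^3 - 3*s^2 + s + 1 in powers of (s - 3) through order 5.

-(s - 3)^3 - 12*(s - 3)^2 - 44*(s - 3) - 50

q(3) = -50
q′(3) = -44
q′′(3) = -24
q′′′(3) = -6
q^(4)(3) = 0
q^(5)(3) = 0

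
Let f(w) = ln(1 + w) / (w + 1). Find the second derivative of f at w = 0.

-3

Multiply the numerator's expansion by the denominator's geometric series.
The coefficient of w^2 in the expansion is -3/2, so f′′(0) = 2! * (-3/2) = -3.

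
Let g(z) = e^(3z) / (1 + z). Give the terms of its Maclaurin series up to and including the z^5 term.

Take the Cauchy product of the two expansions.
[z^0] = 1;  [z^1] = 2;  [z^2] = 5/2;  [z^3] = 2;  [z^4] = 11/8;  [z^5] = 13/20.

13*z^5/20 + 11*z^4/8 + 2*z^3 + 5*z^2/2 + 2*z + 1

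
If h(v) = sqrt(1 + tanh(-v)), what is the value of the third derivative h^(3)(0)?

Compose series: expand the inner function first, then feed it into the outer expansion.
The coefficient of v^3 in the expansion is 5/48, so h′′′(0) = 3! * (5/48) = 5/8.

5/8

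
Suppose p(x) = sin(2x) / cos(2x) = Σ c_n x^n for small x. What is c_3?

Invert the denominator's series and multiply.
[x^0] = 0;  [x^1] = 2;  [x^2] = 0;  [x^3] = 8/3.
So c_3 = p′′′(0)/3! = 8/3.

8/3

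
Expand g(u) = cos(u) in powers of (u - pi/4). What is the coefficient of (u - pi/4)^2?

-sqrt(2)/4

Compute the successive derivatives at the expansion point and divide by k!.
[(u - pi/4)^0] = sqrt(2)/2;  [(u - pi/4)^1] = -sqrt(2)/2;  [(u - pi/4)^2] = -sqrt(2)/4.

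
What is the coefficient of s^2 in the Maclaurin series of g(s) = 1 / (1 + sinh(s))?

Write 1/(1+u) = 1 - u + u^2 - u^3 + ... and substitute the series for u.
g(0) = 1
g′(0) = -1
g′′(0) = 2
So c_2 = g′′(0)/2! = 1.

1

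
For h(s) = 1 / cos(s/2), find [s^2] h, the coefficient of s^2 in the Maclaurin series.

Divide the numerator series by the denominator series (power-series long division).
[s^0] = 1;  [s^1] = 0;  [s^2] = 1/8.
So c_2 = h′′(0)/2! = 1/8.

1/8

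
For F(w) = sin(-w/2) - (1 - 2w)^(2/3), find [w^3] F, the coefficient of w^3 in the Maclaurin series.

539/1296

Combine the two series term by term.
[w^0] = -1;  [w^1] = 5/6;  [w^2] = 4/9;  [w^3] = 539/1296.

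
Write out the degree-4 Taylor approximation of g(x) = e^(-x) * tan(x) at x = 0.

-x^4/2 + 5*x^3/6 - x^2 + x

Expand each factor separately, then convolve coefficients.
g(0) = 0
g′(0) = 1
g′′(0) = -2
g′′′(0) = 5
g^(4)(0) = -12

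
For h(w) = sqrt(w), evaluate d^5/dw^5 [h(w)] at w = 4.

105/16384

The coefficient of (w - 4)^5 in the expansion is 7/131072, so h^(5)(4) = 5! * (7/131072) = 105/16384.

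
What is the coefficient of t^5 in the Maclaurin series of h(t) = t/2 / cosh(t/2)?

Divide the numerator series by the denominator series (power-series long division).
h(0) = 0
h′(0) = 1/2
h′′(0) = 0
h′′′(0) = -3/8
h^(4)(0) = 0
h^(5)(0) = 25/32

5/768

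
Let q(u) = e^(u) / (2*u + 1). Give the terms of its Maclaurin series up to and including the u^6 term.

Multiply the numerator's expansion by the denominator's geometric series.
q(0) = 1
q′(0) = -1
q′′(0) = 5
q′′′(0) = -29
q^(4)(0) = 233
q^(5)(0) = -2329
q^(6)(0) = 27949
The Taylor polynomial is Σ q^(k)(0)/k! · u^k.

27949*u^6/720 - 2329*u^5/120 + 233*u^4/24 - 29*u^3/6 + 5*u^2/2 - u + 1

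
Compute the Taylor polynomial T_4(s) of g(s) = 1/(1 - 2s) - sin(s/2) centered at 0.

Combine the two series term by term.
[s^0] = 1;  [s^1] = 3/2;  [s^2] = 4;  [s^3] = 385/48;  [s^4] = 16.

16*s^4 + 385*s^3/48 + 4*s^2 + 3*s/2 + 1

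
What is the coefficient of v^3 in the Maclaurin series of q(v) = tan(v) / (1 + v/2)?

7/12

Multiply the two series term by term and collect like powers.
q(0) = 0
q′(0) = 1
q′′(0) = -1
q′′′(0) = 7/2
So c_3 = q′′′(0)/3! = 7/12.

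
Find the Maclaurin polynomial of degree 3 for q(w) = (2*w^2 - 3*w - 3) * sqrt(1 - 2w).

w^3 + 13*w^2/2 - 3

Distribute the polynomial across the series and collect like powers.
[w^0] = -3;  [w^1] = 0;  [w^2] = 13/2;  [w^3] = 1.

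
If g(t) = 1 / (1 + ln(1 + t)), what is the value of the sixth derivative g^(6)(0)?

Use the geometric series for the reciprocal, then substitute.
The coefficient of t^6 in the expansion is 3289/360, so g^(6)(0) = 6! * (3289/360) = 6578.

6578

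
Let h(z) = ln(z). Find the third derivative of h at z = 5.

The coefficient of (z - 5)^3 in the expansion is 1/375, so h′′′(5) = 3! * (1/375) = 2/125.

2/125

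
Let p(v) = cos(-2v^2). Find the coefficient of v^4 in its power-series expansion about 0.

Compute the successive derivatives at the expansion point and divide by k!.

-2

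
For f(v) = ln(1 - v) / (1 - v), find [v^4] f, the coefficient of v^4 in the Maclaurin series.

-25/12

Expand 1/(denominator) as a geometric series and multiply by the numerator's series.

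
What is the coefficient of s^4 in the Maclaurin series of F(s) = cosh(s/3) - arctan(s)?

Combine the two series term by term.
[s^0] = 1;  [s^1] = -1;  [s^2] = 1/18;  [s^3] = 1/3;  [s^4] = 1/1944.
So c_4 = F^(4)(0)/4! = 1/1944.

1/1944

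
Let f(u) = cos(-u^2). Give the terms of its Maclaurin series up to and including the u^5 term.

[u^0] = 1;  [u^1] = 0;  [u^2] = 0;  [u^3] = 0;  [u^4] = -1/2;  [u^5] = 0.

1 - u^4/2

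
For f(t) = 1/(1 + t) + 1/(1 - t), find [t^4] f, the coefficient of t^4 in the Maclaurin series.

Combine the two series term by term.

2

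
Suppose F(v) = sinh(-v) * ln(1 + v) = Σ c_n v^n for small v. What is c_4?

Multiply the two series term by term and collect like powers.
F(0) = 0
F′(0) = 0
F′′(0) = -2
F′′′(0) = 3
F^(4)(0) = -12

-1/2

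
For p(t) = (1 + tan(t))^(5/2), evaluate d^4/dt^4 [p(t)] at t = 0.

465/16

Let u equal the inner series; expand the outer function in u and truncate.
The coefficient of t^4 in the expansion is 155/128, so p^(4)(0) = 4! * (155/128) = 465/16.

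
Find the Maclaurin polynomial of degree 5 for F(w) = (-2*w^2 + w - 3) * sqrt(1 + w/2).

-169*w^5/8192 + 159*w^4/2048 - 71*w^3/128 - 53*w^2/32 + w/4 - 3

Multiply each power in the prefactor through the base expansion.
F(0) = -3
F′(0) = 1/4
F′′(0) = -53/16
F′′′(0) = -213/64
F^(4)(0) = 477/256
F^(5)(0) = -2535/1024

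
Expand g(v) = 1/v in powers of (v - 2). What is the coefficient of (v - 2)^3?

Compute the successive derivatives at the expansion point and divide by k!.
So c_3 = g′′′(2)/3! = -1/16.

-1/16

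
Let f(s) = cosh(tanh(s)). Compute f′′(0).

1

Substitute the inner expansion into the outer series and collect powers.
From the series, [s^2] f = 1/2; multiply by 2! = 2 to get 1.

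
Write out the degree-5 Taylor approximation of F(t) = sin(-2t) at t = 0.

-4*t^5/15 + 4*t^3/3 - 2*t

[t^0] = 0;  [t^1] = -2;  [t^2] = 0;  [t^3] = 4/3;  [t^4] = 0;  [t^5] = -4/15.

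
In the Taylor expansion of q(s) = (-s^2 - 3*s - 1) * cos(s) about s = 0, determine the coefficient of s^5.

Distribute the polynomial across the series and collect like powers.

-1/8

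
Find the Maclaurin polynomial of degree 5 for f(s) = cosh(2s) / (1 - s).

11*s^5/3 + 11*s^4/3 + 3*s^3 + 3*s^2 + s + 1

Write out both Maclaurin series and multiply, keeping only the needed powers.
f(0) = 1
f′(0) = 1
f′′(0) = 6
f′′′(0) = 18
f^(4)(0) = 88
f^(5)(0) = 440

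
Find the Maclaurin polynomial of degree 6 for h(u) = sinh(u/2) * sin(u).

11*u^6/11520 - u^4/16 + u^2/2

Multiply the two series term by term and collect like powers.
h(0) = 0
h′(0) = 0
h′′(0) = 1
h′′′(0) = 0
h^(4)(0) = -3/2
h^(5)(0) = 0
h^(6)(0) = 11/16
The Taylor polynomial is Σ h^(k)(0)/k! · u^k.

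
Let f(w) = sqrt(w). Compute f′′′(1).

The coefficient of (w - 1)^3 in the expansion is 1/16, so f′′′(1) = 3! * (1/16) = 3/8.

3/8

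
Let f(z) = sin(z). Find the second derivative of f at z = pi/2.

Differentiate repeatedly and evaluate at the center.
The coefficient of (z - pi/2)^2 in the expansion is -1/2, so f′′(pi/2) = 2! * (-1/2) = -1.

-1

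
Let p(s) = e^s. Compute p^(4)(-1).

e^(-1)

Compute the successive derivatives at the expansion point and divide by k!.
The coefficient of (s + 1)^4 in the expansion is e^(-1)/24, so p^(4)(-1) = 4! * (e^(-1)/24) = e^(-1).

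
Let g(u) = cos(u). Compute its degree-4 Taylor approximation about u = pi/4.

sqrt(2)*(u - pi/4)^4/48 + sqrt(2)*(u - pi/4)^3/12 - sqrt(2)*(u - pi/4)^2/4 - sqrt(2)*(u - pi/4)/2 + sqrt(2)/2

Use the known series and substitute for the argument.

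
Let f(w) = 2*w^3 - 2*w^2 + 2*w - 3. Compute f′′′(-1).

From the series, [(w + 1)^3] f = 2; multiply by 3! = 6 to get 12.

12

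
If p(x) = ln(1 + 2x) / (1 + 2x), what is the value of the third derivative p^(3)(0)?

Take the Cauchy product of the two expansions.
From the series, [x^3] p = 44/3; multiply by 3! = 6 to get 88.

88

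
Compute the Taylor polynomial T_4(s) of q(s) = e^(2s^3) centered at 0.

Use the known series and substitute for the argument.
q(0) = 1
q′(0) = 0
q′′(0) = 0
q′′′(0) = 12
q^(4)(0) = 0
The Taylor polynomial is Σ q^(k)(0)/k! · s^k.

2*s^3 + 1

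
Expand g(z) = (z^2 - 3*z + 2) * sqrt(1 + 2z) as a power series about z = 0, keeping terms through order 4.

Shift and add copies of the series according to the polynomial's terms.

-13*z^4/4 + 7*z^3/2 - 3*z^2 - z + 2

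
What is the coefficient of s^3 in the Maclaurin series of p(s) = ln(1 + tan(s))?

2/3

Substitute the inner expansion into the outer series and collect powers.
[s^0] = 0;  [s^1] = 1;  [s^2] = -1/2;  [s^3] = 2/3.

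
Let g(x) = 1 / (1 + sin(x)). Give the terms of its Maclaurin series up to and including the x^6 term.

Expand as Σ (-1)^k u^k with u equal to the inner function's series.
[x^0] = 1;  [x^1] = -1;  [x^2] = 1;  [x^3] = -5/6;  [x^4] = 2/3;  [x^5] = -61/120;  [x^6] = 17/45.

17*x^6/45 - 61*x^5/120 + 2*x^4/3 - 5*x^3/6 + x^2 - x + 1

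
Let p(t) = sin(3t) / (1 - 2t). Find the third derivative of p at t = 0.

Expand each factor separately, then convolve coefficients.
From the series, [t^3] p = 15/2; multiply by 3! = 6 to get 45.

45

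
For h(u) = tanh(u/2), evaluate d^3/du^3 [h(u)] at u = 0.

The coefficient of u^3 in the expansion is -1/24, so h′′′(0) = 3! * (-1/24) = -1/4.

-1/4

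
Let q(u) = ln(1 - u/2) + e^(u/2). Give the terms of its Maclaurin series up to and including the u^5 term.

Add the two expansions coefficient-wise.

-23*u^5/3840 - 5*u^4/384 - u^3/48 + 1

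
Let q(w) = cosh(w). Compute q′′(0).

1

Differentiate repeatedly and evaluate at the center.
The coefficient of w^2 in the expansion is 1/2, so q′′(0) = 2! * (1/2) = 1.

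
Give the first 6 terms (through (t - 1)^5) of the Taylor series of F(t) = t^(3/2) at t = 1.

F(1) = 1
F′(1) = 3/2
F′′(1) = 3/4
F′′′(1) = -3/8
F^(4)(1) = 9/16
F^(5)(1) = -45/32
The Taylor polynomial is Σ F^(k)(1)/k! · (t - 1)^k.

-3*(t - 1)^5/256 + 3*(t - 1)^4/128 - (t - 1)^3/16 + 3*(t - 1)^2/8 + 3*(t - 1)/2 + 1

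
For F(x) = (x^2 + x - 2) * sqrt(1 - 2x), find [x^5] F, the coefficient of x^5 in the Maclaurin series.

Multiply each power in the prefactor through the base expansion.
F(0) = -2
F′(0) = 3
F′′(0) = 2
F′′′(0) = -3
F^(4)(0) = 6
F^(5)(0) = 75

5/8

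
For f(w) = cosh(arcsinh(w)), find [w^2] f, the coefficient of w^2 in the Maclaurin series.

Let u equal the inner series; expand the outer function in u and truncate.
f(0) = 1
f′(0) = 0
f′′(0) = 1

1/2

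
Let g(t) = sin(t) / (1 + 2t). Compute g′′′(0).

Take the Cauchy product of the two expansions.
The coefficient of t^3 in the expansion is 23/6, so g′′′(0) = 3! * (23/6) = 23.

23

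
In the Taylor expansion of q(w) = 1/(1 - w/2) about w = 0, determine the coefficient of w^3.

1/8

Differentiate repeatedly and evaluate at the center.
q(0) = 1
q′(0) = 1/2
q′′(0) = 1/2
q′′′(0) = 3/4
Dividing each by k! gives the coefficients c_0, ..., c_3.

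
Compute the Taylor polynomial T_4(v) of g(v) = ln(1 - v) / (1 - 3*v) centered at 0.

-131*v^4/4 - 65*v^3/6 - 7*v^2/2 - v

Multiply the numerator's expansion by the denominator's geometric series.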